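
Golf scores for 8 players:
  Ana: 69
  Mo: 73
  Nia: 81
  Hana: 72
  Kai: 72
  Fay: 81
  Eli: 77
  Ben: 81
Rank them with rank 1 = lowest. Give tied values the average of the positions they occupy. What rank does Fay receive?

Sorted (ascending): 69, 72, 72, 73, 77, 81, 81, 81
The 2 values of 72 occupy positions 2–3 → average rank (2+3)/2 = 2.5.
The 3 values of 81 occupy positions 6–8 → average rank 7.
Fay has value 81 → rank 7.

7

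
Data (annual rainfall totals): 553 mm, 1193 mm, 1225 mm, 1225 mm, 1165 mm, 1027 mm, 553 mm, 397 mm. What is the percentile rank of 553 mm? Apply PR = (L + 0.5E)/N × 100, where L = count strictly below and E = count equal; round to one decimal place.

25.0

N = 8.
Strictly below 553: 1. Equal to 553: 2.
PR = (1 + 0.5·2)/8 × 100 = 25.0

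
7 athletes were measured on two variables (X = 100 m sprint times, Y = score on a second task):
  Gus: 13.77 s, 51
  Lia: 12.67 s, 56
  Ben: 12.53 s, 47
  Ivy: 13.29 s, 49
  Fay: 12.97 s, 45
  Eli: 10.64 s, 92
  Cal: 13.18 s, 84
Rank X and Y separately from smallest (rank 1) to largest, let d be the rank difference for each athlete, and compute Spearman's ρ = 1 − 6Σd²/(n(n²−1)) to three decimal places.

Ranks of variable 1: 7, 3, 2, 6, 4, 1, 5
Ranks of variable 2: 4, 5, 2, 3, 1, 7, 6
d = r₁ − r₂: 3, -2, 0, 3, 3, -6, -1
d²: 9, 4, 0, 9, 9, 36, 1; Σd² = 68
ρ = 1 − 6·68/(7·48) = 1 − 408/336 = -0.214

-0.214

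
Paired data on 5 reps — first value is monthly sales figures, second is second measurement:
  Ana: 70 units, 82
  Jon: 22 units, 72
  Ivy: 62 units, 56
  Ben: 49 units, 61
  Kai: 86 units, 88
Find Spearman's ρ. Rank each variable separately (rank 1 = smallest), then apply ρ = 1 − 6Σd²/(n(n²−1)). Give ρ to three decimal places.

0.600

Ranks of variable 1: 4, 1, 3, 2, 5
Ranks of variable 2: 4, 3, 1, 2, 5
d = r₁ − r₂: 0, -2, 2, 0, 0
d²: 0, 4, 4, 0, 0; Σd² = 8
ρ = 1 − 6·8/(5·24) = 1 − 48/120 = 0.600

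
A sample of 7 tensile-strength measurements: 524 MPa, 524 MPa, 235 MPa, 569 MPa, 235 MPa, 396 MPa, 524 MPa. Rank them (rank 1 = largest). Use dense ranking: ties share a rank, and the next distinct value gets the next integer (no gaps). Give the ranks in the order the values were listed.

2, 2, 4, 1, 4, 3, 2

Sorted (descending): 569, 524, 524, 524, 396, 235, 235
The 3 values of 524 share dense rank 2.
The 2 values of 235 share dense rank 4.
Remaining distinct values take the next consecutive integers.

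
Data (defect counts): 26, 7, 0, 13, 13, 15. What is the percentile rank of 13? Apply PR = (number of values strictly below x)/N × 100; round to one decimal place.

N = 6.
Strictly below 13: 2. Equal to 13: 2.
PR = 2/6 × 100 = 33.3

33.3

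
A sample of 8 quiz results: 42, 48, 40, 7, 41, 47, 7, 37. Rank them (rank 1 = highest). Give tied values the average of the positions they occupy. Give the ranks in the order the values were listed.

Sorted (descending): 48, 47, 42, 41, 40, 37, 7, 7
The 2 values of 7 occupy positions 7–8 → average rank (7+8)/2 = 7.5.

3, 1, 5, 7.5, 4, 2, 7.5, 6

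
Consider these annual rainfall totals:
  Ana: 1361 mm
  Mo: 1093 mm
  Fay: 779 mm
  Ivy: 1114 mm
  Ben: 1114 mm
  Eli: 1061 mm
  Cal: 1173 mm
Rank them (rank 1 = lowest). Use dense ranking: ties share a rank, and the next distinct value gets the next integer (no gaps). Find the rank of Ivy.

Sorted (ascending): 779, 1061, 1093, 1114, 1114, 1173, 1361
The 2 values of 1114 share dense rank 4.
Remaining distinct values take the next consecutive integers.
Ivy has value 1114 mm → rank 4.

4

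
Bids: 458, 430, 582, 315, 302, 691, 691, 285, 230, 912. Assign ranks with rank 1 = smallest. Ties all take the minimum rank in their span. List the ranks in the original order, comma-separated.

6, 5, 7, 4, 3, 8, 8, 2, 1, 10

Sorted (ascending): 230, 285, 302, 315, 430, 458, 582, 691, 691, 912
The 2 values of 691 occupy positions 8–9 → each gets rank 8.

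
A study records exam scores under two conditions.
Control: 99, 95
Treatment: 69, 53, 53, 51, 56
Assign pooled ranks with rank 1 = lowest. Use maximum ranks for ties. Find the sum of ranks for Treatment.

16

Sorted (ascending): 51, 53, 53, 56, 69, 95, 99
The 2 values of 53 occupy positions 2–3 → each gets rank 3.
Treatment values → pooled ranks: 69→5, 53→3, 53→3, 51→1, 56→4
Rank sum = 5 + 3 + 3 + 1 + 4 = 16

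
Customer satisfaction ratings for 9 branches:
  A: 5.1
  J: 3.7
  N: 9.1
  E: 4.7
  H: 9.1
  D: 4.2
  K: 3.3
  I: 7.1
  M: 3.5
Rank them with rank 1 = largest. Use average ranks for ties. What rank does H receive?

1.5

Sorted (descending): 9.1, 9.1, 7.1, 5.1, 4.7, 4.2, 3.7, 3.5, 3.3
The 2 values of 9.1 occupy positions 1–2 → average rank (1+2)/2 = 1.5.
H has value 9.1 → rank 1.5.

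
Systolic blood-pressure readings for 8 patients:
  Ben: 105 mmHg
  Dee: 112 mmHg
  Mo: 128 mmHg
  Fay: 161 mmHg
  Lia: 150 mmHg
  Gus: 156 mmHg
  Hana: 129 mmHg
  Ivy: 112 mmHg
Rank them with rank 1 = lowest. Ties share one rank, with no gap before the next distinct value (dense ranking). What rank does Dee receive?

2

Sorted (ascending): 105, 112, 112, 128, 129, 150, 156, 161
The 2 values of 112 share dense rank 2.
Remaining distinct values take the next consecutive integers.
Dee has value 112 mmHg → rank 2.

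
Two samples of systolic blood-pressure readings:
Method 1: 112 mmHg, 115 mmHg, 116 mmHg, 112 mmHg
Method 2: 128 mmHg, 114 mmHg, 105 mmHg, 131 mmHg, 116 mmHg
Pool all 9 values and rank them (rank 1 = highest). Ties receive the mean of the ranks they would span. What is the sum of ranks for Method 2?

21.5

Sorted (descending): 131, 128, 116, 116, 115, 114, 112, 112, 105
The 2 values of 116 occupy positions 3–4 → average rank (3+4)/2 = 3.5.
The 2 values of 112 occupy positions 7–8 → average rank (7+8)/2 = 7.5.
Method 2 values → pooled ranks: 128→2, 114→6, 105→9, 131→1, 116→3.5
Rank sum = 2 + 6 + 9 + 1 + 3.5 = 21.5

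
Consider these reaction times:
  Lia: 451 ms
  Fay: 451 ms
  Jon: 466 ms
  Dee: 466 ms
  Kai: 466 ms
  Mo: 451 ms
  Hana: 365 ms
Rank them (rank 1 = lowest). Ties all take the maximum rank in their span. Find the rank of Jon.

Sorted (ascending): 365, 451, 451, 451, 466, 466, 466
The 3 values of 451 occupy positions 2–4 → each gets rank 4.
The 3 values of 466 occupy positions 5–7 → each gets rank 7.
Jon has value 466 ms → rank 7.

7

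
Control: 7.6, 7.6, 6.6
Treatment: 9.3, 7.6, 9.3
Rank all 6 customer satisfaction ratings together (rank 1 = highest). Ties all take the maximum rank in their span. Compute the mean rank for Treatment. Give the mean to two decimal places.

3.00

Sorted (descending): 9.3, 9.3, 7.6, 7.6, 7.6, 6.6
The 2 values of 9.3 occupy positions 1–2 → each gets rank 2.
The 3 values of 7.6 occupy positions 3–5 → each gets rank 5.
Treatment values → pooled ranks: 9.3→2, 7.6→5, 9.3→2
Mean rank = (2 + 5 + 2) / 3 = 3.00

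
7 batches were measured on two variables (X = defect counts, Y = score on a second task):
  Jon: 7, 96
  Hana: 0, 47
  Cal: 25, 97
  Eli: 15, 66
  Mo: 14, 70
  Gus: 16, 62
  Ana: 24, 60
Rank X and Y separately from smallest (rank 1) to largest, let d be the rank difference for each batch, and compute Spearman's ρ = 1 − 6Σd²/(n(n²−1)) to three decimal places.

0.286

Ranks of variable 1: 2, 1, 7, 4, 3, 5, 6
Ranks of variable 2: 6, 1, 7, 4, 5, 3, 2
d = r₁ − r₂: -4, 0, 0, 0, -2, 2, 4
d²: 16, 0, 0, 0, 4, 4, 16; Σd² = 40
ρ = 1 − 6·40/(7·48) = 1 − 240/336 = 0.286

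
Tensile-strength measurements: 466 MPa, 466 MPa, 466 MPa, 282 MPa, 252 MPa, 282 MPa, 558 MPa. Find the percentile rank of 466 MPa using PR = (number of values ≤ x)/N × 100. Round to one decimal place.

N = 7.
Strictly below 466: 3. Equal to 466: 3.
PR = 6/7 × 100 = 85.7

85.7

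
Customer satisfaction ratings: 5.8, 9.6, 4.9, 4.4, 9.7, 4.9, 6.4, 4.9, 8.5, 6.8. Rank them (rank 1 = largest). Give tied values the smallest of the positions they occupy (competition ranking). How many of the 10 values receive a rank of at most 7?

Sorted (descending): 9.7, 9.6, 8.5, 6.8, 6.4, 5.8, 4.9, 4.9, 4.9, 4.4
The 3 values of 4.9 occupy positions 7–9 → each gets rank 7.
Ranks ≤ 7: {1, 2, 3, 4, 5, 6, 7, 7, 7} → 9 values.

9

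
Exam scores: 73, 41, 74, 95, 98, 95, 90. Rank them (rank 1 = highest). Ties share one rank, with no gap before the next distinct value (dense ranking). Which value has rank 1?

98

Sorted (descending): 98, 95, 95, 90, 74, 73, 41
The 2 values of 95 share dense rank 2.
Remaining distinct values take the next consecutive integers.
Rank 1 → value 98.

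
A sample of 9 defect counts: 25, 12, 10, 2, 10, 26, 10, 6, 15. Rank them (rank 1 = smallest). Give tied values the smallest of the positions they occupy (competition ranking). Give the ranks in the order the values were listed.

8, 6, 3, 1, 3, 9, 3, 2, 7

Sorted (ascending): 2, 6, 10, 10, 10, 12, 15, 25, 26
The 3 values of 10 occupy positions 3–5 → each gets rank 3.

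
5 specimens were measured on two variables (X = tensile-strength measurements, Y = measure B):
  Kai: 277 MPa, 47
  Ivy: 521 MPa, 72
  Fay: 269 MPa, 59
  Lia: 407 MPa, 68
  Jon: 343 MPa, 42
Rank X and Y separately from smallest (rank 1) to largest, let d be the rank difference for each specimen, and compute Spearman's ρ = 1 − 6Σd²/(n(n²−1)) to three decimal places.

Ranks of variable 1: 2, 5, 1, 4, 3
Ranks of variable 2: 2, 5, 3, 4, 1
d = r₁ − r₂: 0, 0, -2, 0, 2
d²: 0, 0, 4, 0, 4; Σd² = 8
ρ = 1 − 6·8/(5·24) = 1 − 48/120 = 0.600

0.600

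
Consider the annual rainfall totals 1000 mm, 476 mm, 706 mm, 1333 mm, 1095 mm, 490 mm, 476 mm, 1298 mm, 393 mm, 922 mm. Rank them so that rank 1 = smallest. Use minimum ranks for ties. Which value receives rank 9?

1298

Sorted (ascending): 393, 476, 476, 490, 706, 922, 1000, 1095, 1298, 1333
The 2 values of 476 occupy positions 2–3 → each gets rank 2.
Rank 9 → value 1298.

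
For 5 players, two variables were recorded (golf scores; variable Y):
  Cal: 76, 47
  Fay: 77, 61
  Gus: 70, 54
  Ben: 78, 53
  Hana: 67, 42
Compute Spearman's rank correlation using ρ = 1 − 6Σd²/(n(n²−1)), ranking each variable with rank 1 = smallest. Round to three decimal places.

Ranks of variable 1: 3, 4, 2, 5, 1
Ranks of variable 2: 2, 5, 4, 3, 1
d = r₁ − r₂: 1, -1, -2, 2, 0
d²: 1, 1, 4, 4, 0; Σd² = 10
ρ = 1 − 6·10/(5·24) = 1 − 60/120 = 0.500

0.500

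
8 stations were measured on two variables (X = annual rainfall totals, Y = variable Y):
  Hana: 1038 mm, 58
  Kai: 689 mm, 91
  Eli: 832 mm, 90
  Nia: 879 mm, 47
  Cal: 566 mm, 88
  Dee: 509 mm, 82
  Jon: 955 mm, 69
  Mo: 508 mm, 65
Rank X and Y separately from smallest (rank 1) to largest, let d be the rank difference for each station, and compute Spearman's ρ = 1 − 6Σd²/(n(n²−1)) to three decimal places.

Ranks of variable 1: 8, 4, 5, 6, 3, 2, 7, 1
Ranks of variable 2: 2, 8, 7, 1, 6, 5, 4, 3
d = r₁ − r₂: 6, -4, -2, 5, -3, -3, 3, -2
d²: 36, 16, 4, 25, 9, 9, 9, 4; Σd² = 112
ρ = 1 − 6·112/(8·63) = 1 − 672/504 = -0.333

-0.333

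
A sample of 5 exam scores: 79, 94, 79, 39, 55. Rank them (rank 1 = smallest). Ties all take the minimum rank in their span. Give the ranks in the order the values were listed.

Sorted (ascending): 39, 55, 79, 79, 94
The 2 values of 79 occupy positions 3–4 → each gets rank 3.

3, 5, 3, 1, 2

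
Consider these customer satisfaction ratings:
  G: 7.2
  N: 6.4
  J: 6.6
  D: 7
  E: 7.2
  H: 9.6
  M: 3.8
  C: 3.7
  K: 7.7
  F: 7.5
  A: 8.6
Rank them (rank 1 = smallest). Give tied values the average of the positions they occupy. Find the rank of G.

Sorted (ascending): 3.7, 3.8, 6.4, 6.6, 7, 7.2, 7.2, 7.5, 7.7, 8.6, 9.6
The 2 values of 7.2 occupy positions 6–7 → average rank (6+7)/2 = 6.5.
G has value 7.2 → rank 6.5.

6.5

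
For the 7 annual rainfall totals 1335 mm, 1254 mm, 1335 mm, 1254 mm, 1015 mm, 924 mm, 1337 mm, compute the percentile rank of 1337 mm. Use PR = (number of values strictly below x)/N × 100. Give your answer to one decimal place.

85.7

N = 7.
Strictly below 1337: 6. Equal to 1337: 1.
PR = 6/7 × 100 = 85.7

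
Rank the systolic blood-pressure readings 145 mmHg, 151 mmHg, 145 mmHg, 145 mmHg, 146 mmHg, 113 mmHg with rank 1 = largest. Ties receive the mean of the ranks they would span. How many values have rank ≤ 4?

5

Sorted (descending): 151, 146, 145, 145, 145, 113
The 3 values of 145 occupy positions 3–5 → average rank 4.
Ranks ≤ 4: {1, 2, 4, 4, 4} → 5 values.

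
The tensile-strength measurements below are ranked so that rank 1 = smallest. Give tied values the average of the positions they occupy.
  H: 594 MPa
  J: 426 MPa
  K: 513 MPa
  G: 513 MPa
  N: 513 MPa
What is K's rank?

Sorted (ascending): 426, 513, 513, 513, 594
The 3 values of 513 occupy positions 2–4 → average rank 3.
K has value 513 MPa → rank 3.

3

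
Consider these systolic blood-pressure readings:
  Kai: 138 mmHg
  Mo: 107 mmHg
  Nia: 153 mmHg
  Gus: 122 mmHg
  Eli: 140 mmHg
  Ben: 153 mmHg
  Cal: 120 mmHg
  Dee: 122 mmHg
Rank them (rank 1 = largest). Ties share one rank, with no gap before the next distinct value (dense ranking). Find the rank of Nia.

1

Sorted (descending): 153, 153, 140, 138, 122, 122, 120, 107
The 2 values of 153 share dense rank 1.
The 2 values of 122 share dense rank 4.
Remaining distinct values take the next consecutive integers.
Nia has value 153 mmHg → rank 1.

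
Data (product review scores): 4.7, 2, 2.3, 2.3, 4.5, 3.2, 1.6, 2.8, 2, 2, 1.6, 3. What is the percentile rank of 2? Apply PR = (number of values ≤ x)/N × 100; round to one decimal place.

41.7

N = 12.
Strictly below 2: 2. Equal to 2: 3.
PR = 5/12 × 100 = 41.7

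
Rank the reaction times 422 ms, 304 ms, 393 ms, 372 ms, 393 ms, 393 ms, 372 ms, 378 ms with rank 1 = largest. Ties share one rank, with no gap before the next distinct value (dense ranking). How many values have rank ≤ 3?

Sorted (descending): 422, 393, 393, 393, 378, 372, 372, 304
The 3 values of 393 share dense rank 2.
The 2 values of 372 share dense rank 4.
Remaining distinct values take the next consecutive integers.
Ranks ≤ 3: {1, 2, 2, 2, 3} → 5 values.

5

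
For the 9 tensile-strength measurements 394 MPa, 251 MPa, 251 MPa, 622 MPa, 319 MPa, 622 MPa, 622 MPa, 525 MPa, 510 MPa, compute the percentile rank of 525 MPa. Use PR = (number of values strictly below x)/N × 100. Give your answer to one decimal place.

N = 9.
Strictly below 525: 5. Equal to 525: 1.
PR = 5/9 × 100 = 55.6

55.6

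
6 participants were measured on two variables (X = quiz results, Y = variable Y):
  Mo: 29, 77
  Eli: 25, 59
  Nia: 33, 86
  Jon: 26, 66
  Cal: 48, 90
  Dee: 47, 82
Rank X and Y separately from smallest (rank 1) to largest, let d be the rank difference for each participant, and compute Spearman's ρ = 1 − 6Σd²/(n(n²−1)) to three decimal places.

Ranks of variable 1: 3, 1, 4, 2, 6, 5
Ranks of variable 2: 3, 1, 5, 2, 6, 4
d = r₁ − r₂: 0, 0, -1, 0, 0, 1
d²: 0, 0, 1, 0, 0, 1; Σd² = 2
ρ = 1 − 6·2/(6·35) = 1 − 12/210 = 0.943

0.943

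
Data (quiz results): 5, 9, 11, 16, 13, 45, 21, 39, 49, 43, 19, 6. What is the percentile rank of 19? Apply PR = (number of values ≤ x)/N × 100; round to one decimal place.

58.3

N = 12.
Strictly below 19: 6. Equal to 19: 1.
PR = 7/12 × 100 = 58.3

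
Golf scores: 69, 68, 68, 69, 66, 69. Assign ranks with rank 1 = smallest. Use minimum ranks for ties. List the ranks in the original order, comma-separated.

4, 2, 2, 4, 1, 4

Sorted (ascending): 66, 68, 68, 69, 69, 69
The 2 values of 68 occupy positions 2–3 → each gets rank 2.
The 3 values of 69 occupy positions 4–6 → each gets rank 4.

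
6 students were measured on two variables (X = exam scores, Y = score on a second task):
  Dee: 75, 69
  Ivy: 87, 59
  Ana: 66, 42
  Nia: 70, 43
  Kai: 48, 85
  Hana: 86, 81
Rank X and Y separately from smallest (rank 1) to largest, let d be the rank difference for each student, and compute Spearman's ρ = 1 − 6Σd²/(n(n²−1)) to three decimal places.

Ranks of variable 1: 4, 6, 2, 3, 1, 5
Ranks of variable 2: 4, 3, 1, 2, 6, 5
d = r₁ − r₂: 0, 3, 1, 1, -5, 0
d²: 0, 9, 1, 1, 25, 0; Σd² = 36
ρ = 1 − 6·36/(6·35) = 1 − 216/210 = -0.029

-0.029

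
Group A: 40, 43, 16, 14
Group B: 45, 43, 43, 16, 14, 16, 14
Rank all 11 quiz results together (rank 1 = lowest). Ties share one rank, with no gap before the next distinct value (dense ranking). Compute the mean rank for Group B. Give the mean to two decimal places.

2.71

Sorted (ascending): 14, 14, 14, 16, 16, 16, 40, 43, 43, 43, 45
The 3 values of 14 share dense rank 1.
The 3 values of 16 share dense rank 2.
The 3 values of 43 share dense rank 4.
Remaining distinct values take the next consecutive integers.
Group B values → pooled ranks: 45→5, 43→4, 43→4, 16→2, 14→1, 16→2, 14→1
Mean rank = (5 + 4 + 4 + 2 + 1 + 2 + 1) / 7 = 2.71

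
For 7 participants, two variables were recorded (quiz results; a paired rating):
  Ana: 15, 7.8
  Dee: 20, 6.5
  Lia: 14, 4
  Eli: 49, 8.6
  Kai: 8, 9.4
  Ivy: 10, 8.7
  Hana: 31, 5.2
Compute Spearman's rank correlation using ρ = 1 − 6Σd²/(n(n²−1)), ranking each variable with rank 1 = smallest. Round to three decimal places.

-0.429

Ranks of variable 1: 4, 5, 3, 7, 1, 2, 6
Ranks of variable 2: 4, 3, 1, 5, 7, 6, 2
d = r₁ − r₂: 0, 2, 2, 2, -6, -4, 4
d²: 0, 4, 4, 4, 36, 16, 16; Σd² = 80
ρ = 1 − 6·80/(7·48) = 1 − 480/336 = -0.429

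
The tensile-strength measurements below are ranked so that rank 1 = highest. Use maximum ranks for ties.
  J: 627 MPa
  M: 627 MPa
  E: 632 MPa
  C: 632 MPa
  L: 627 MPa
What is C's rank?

Sorted (descending): 632, 632, 627, 627, 627
The 2 values of 632 occupy positions 1–2 → each gets rank 2.
The 3 values of 627 occupy positions 3–5 → each gets rank 5.
C has value 632 MPa → rank 2.

2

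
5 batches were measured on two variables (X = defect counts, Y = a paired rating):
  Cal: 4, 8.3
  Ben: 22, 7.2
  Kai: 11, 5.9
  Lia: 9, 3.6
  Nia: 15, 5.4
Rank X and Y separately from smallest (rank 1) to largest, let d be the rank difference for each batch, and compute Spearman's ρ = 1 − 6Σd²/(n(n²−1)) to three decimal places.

-0.100

Ranks of variable 1: 1, 5, 3, 2, 4
Ranks of variable 2: 5, 4, 3, 1, 2
d = r₁ − r₂: -4, 1, 0, 1, 2
d²: 16, 1, 0, 1, 4; Σd² = 22
ρ = 1 − 6·22/(5·24) = 1 − 132/120 = -0.100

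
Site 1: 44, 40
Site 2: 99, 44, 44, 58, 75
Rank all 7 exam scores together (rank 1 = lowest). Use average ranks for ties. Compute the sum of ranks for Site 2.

24

Sorted (ascending): 40, 44, 44, 44, 58, 75, 99
The 3 values of 44 occupy positions 2–4 → average rank 3.
Site 2 values → pooled ranks: 99→7, 44→3, 44→3, 58→5, 75→6
Rank sum = 7 + 3 + 3 + 5 + 6 = 24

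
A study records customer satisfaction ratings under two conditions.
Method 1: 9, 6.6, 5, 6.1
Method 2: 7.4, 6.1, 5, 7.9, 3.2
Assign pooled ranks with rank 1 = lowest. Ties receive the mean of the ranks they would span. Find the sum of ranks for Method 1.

Sorted (ascending): 3.2, 5, 5, 6.1, 6.1, 6.6, 7.4, 7.9, 9
The 2 values of 5 occupy positions 2–3 → average rank (2+3)/2 = 2.5.
The 2 values of 6.1 occupy positions 4–5 → average rank (4+5)/2 = 4.5.
Method 1 values → pooled ranks: 9→9, 6.6→6, 5→2.5, 6.1→4.5
Rank sum = 9 + 6 + 2.5 + 4.5 = 22

22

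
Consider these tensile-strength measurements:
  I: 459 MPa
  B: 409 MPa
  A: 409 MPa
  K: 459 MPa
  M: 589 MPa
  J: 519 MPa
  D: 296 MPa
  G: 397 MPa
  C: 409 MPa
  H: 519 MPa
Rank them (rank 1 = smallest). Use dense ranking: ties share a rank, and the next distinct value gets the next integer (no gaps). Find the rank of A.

Sorted (ascending): 296, 397, 409, 409, 409, 459, 459, 519, 519, 589
The 3 values of 409 share dense rank 3.
The 2 values of 459 share dense rank 4.
The 2 values of 519 share dense rank 5.
Remaining distinct values take the next consecutive integers.
A has value 409 MPa → rank 3.

3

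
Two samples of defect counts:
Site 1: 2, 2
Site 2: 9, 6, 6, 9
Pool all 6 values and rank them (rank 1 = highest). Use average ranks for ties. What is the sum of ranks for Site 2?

10

Sorted (descending): 9, 9, 6, 6, 2, 2
The 2 values of 9 occupy positions 1–2 → average rank (1+2)/2 = 1.5.
The 2 values of 6 occupy positions 3–4 → average rank (3+4)/2 = 3.5.
The 2 values of 2 occupy positions 5–6 → average rank (5+6)/2 = 5.5.
Site 2 values → pooled ranks: 9→1.5, 6→3.5, 6→3.5, 9→1.5
Rank sum = 1.5 + 3.5 + 3.5 + 1.5 = 10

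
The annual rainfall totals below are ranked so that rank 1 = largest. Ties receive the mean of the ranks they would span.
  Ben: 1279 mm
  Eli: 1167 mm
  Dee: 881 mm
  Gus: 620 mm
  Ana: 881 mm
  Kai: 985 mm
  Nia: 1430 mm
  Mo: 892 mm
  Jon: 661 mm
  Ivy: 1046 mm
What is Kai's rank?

5

Sorted (descending): 1430, 1279, 1167, 1046, 985, 892, 881, 881, 661, 620
The 2 values of 881 occupy positions 7–8 → average rank (7+8)/2 = 7.5.
Kai has value 985 mm → rank 5.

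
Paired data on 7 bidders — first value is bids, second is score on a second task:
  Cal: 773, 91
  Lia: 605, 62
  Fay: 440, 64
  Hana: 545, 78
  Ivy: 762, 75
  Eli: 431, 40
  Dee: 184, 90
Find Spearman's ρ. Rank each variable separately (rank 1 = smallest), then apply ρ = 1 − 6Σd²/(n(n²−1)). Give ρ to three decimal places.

Ranks of variable 1: 7, 5, 3, 4, 6, 2, 1
Ranks of variable 2: 7, 2, 3, 5, 4, 1, 6
d = r₁ − r₂: 0, 3, 0, -1, 2, 1, -5
d²: 0, 9, 0, 1, 4, 1, 25; Σd² = 40
ρ = 1 − 6·40/(7·48) = 1 − 240/336 = 0.286

0.286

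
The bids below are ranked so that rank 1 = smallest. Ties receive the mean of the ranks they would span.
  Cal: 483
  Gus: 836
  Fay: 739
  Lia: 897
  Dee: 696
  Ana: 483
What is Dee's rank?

Sorted (ascending): 483, 483, 696, 739, 836, 897
The 2 values of 483 occupy positions 1–2 → average rank (1+2)/2 = 1.5.
Dee has value 696 → rank 3.

3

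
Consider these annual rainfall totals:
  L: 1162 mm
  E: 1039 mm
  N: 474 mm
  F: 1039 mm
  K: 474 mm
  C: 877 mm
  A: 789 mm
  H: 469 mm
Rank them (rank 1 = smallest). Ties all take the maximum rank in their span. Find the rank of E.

Sorted (ascending): 469, 474, 474, 789, 877, 1039, 1039, 1162
The 2 values of 474 occupy positions 2–3 → each gets rank 3.
The 2 values of 1039 occupy positions 6–7 → each gets rank 7.
E has value 1039 mm → rank 7.

7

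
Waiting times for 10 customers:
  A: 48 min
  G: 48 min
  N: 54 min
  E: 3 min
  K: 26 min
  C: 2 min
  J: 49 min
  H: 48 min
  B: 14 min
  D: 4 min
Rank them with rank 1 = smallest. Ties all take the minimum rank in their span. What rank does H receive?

6

Sorted (ascending): 2, 3, 4, 14, 26, 48, 48, 48, 49, 54
The 3 values of 48 occupy positions 6–8 → each gets rank 6.
H has value 48 min → rank 6.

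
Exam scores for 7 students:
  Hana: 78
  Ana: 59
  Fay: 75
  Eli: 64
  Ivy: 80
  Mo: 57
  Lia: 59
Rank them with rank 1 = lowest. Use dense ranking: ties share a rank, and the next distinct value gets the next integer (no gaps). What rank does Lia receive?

2

Sorted (ascending): 57, 59, 59, 64, 75, 78, 80
The 2 values of 59 share dense rank 2.
Remaining distinct values take the next consecutive integers.
Lia has value 59 → rank 2.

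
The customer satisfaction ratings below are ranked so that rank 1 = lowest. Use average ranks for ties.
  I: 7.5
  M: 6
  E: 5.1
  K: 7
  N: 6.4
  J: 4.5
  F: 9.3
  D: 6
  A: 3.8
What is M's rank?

Sorted (ascending): 3.8, 4.5, 5.1, 6, 6, 6.4, 7, 7.5, 9.3
The 2 values of 6 occupy positions 4–5 → average rank (4+5)/2 = 4.5.
M has value 6 → rank 4.5.

4.5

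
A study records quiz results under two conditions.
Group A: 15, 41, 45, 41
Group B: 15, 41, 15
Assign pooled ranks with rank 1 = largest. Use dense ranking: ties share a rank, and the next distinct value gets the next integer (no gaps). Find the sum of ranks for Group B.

Sorted (descending): 45, 41, 41, 41, 15, 15, 15
The 3 values of 41 share dense rank 2.
The 3 values of 15 share dense rank 3.
Remaining distinct values take the next consecutive integers.
Group B values → pooled ranks: 15→3, 41→2, 15→3
Rank sum = 3 + 2 + 3 = 8

8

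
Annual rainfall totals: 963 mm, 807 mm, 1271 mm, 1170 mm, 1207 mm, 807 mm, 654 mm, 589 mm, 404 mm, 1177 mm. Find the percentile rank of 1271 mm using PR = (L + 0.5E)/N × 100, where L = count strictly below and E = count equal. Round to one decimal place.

95.0

N = 10.
Strictly below 1271: 9. Equal to 1271: 1.
PR = (9 + 0.5·1)/10 × 100 = 95.0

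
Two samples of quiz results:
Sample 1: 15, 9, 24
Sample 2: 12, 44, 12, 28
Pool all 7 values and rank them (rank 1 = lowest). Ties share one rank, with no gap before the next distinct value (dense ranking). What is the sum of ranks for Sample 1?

8

Sorted (ascending): 9, 12, 12, 15, 24, 28, 44
The 2 values of 12 share dense rank 2.
Remaining distinct values take the next consecutive integers.
Sample 1 values → pooled ranks: 15→3, 9→1, 24→4
Rank sum = 3 + 1 + 4 = 8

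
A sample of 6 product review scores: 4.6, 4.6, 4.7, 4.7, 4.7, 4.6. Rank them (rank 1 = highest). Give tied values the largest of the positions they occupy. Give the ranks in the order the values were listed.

Sorted (descending): 4.7, 4.7, 4.7, 4.6, 4.6, 4.6
The 3 values of 4.7 occupy positions 1–3 → each gets rank 3.
The 3 values of 4.6 occupy positions 4–6 → each gets rank 6.

6, 6, 3, 3, 3, 6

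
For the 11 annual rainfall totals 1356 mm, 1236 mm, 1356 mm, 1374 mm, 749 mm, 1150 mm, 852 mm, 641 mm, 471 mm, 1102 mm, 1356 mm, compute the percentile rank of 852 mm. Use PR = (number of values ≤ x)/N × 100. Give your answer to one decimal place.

36.4

N = 11.
Strictly below 852: 3. Equal to 852: 1.
PR = 4/11 × 100 = 36.4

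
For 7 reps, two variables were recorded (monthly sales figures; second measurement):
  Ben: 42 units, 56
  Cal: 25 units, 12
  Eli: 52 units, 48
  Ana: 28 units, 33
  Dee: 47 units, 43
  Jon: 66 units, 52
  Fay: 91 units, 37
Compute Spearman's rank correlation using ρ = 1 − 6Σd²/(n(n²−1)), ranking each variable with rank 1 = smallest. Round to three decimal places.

Ranks of variable 1: 3, 1, 5, 2, 4, 6, 7
Ranks of variable 2: 7, 1, 5, 2, 4, 6, 3
d = r₁ − r₂: -4, 0, 0, 0, 0, 0, 4
d²: 16, 0, 0, 0, 0, 0, 16; Σd² = 32
ρ = 1 − 6·32/(7·48) = 1 − 192/336 = 0.429

0.429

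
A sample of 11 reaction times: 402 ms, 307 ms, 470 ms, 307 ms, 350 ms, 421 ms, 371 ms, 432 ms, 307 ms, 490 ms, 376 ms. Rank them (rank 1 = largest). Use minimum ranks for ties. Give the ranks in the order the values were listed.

5, 9, 2, 9, 8, 4, 7, 3, 9, 1, 6

Sorted (descending): 490, 470, 432, 421, 402, 376, 371, 350, 307, 307, 307
The 3 values of 307 occupy positions 9–11 → each gets rank 9.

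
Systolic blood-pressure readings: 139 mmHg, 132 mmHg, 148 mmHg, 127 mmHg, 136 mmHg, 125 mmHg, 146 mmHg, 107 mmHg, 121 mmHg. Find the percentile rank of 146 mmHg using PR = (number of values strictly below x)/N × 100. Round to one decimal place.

N = 9.
Strictly below 146: 7. Equal to 146: 1.
PR = 7/9 × 100 = 77.8

77.8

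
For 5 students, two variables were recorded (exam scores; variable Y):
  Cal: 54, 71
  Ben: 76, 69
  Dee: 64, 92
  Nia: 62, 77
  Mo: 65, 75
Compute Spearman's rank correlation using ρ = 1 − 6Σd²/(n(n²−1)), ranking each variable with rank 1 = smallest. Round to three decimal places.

-0.300

Ranks of variable 1: 1, 5, 3, 2, 4
Ranks of variable 2: 2, 1, 5, 4, 3
d = r₁ − r₂: -1, 4, -2, -2, 1
d²: 1, 16, 4, 4, 1; Σd² = 26
ρ = 1 − 6·26/(5·24) = 1 − 156/120 = -0.300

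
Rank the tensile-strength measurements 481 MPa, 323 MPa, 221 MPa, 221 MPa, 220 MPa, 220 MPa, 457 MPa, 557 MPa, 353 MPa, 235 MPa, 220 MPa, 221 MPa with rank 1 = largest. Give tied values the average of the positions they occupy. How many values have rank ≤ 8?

Sorted (descending): 557, 481, 457, 353, 323, 235, 221, 221, 221, 220, 220, 220
The 3 values of 221 occupy positions 7–9 → average rank 8.
The 3 values of 220 occupy positions 10–12 → average rank 11.
Ranks ≤ 8: {1, 2, 3, 4, 5, 6, 8, 8, 8} → 9 values.

9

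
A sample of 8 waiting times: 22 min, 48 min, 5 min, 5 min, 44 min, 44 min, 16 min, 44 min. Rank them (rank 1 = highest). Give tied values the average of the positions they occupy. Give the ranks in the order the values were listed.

5, 1, 7.5, 7.5, 3, 3, 6, 3

Sorted (descending): 48, 44, 44, 44, 22, 16, 5, 5
The 3 values of 44 occupy positions 2–4 → average rank 3.
The 2 values of 5 occupy positions 7–8 → average rank (7+8)/2 = 7.5.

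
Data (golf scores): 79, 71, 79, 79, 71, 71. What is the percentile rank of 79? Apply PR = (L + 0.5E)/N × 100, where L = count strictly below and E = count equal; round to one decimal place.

N = 6.
Strictly below 79: 3. Equal to 79: 3.
PR = (3 + 0.5·3)/6 × 100 = 75.0

75.0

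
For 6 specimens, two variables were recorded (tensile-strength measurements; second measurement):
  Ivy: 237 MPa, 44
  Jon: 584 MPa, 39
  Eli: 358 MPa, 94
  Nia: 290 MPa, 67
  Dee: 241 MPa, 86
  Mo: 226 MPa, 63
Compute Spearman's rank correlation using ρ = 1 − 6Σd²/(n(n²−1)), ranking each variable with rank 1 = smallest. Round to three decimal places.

Ranks of variable 1: 2, 6, 5, 4, 3, 1
Ranks of variable 2: 2, 1, 6, 4, 5, 3
d = r₁ − r₂: 0, 5, -1, 0, -2, -2
d²: 0, 25, 1, 0, 4, 4; Σd² = 34
ρ = 1 − 6·34/(6·35) = 1 − 204/210 = 0.029

0.029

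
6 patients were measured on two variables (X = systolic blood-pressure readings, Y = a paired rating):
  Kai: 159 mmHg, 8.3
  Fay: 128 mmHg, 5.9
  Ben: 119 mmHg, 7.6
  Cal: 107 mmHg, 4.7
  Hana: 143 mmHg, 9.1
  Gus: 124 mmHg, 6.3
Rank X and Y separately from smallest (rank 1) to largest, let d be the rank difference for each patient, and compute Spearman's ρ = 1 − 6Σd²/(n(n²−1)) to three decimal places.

0.714

Ranks of variable 1: 6, 4, 2, 1, 5, 3
Ranks of variable 2: 5, 2, 4, 1, 6, 3
d = r₁ − r₂: 1, 2, -2, 0, -1, 0
d²: 1, 4, 4, 0, 1, 0; Σd² = 10
ρ = 1 − 6·10/(6·35) = 1 − 60/210 = 0.714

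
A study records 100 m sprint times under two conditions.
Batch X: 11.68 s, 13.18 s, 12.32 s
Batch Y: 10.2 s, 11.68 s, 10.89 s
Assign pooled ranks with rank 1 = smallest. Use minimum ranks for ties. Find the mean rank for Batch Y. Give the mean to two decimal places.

2.00

Sorted (ascending): 10.2, 10.89, 11.68, 11.68, 12.32, 13.18
The 2 values of 11.68 occupy positions 3–4 → each gets rank 3.
Batch Y values → pooled ranks: 10.2→1, 11.68→3, 10.89→2
Mean rank = (1 + 3 + 2) / 3 = 2.00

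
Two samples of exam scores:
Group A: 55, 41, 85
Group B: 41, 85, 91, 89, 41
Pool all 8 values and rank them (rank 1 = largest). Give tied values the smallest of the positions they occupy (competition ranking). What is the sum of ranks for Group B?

18

Sorted (descending): 91, 89, 85, 85, 55, 41, 41, 41
The 2 values of 85 occupy positions 3–4 → each gets rank 3.
The 3 values of 41 occupy positions 6–8 → each gets rank 6.
Group B values → pooled ranks: 41→6, 85→3, 91→1, 89→2, 41→6
Rank sum = 6 + 3 + 1 + 2 + 6 = 18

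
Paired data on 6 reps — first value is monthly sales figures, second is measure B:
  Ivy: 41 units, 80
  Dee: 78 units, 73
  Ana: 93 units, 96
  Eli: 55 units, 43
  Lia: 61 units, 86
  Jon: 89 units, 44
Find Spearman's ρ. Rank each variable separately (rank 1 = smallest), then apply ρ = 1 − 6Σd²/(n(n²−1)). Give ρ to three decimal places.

0.314

Ranks of variable 1: 1, 4, 6, 2, 3, 5
Ranks of variable 2: 4, 3, 6, 1, 5, 2
d = r₁ − r₂: -3, 1, 0, 1, -2, 3
d²: 9, 1, 0, 1, 4, 9; Σd² = 24
ρ = 1 − 6·24/(6·35) = 1 − 144/210 = 0.314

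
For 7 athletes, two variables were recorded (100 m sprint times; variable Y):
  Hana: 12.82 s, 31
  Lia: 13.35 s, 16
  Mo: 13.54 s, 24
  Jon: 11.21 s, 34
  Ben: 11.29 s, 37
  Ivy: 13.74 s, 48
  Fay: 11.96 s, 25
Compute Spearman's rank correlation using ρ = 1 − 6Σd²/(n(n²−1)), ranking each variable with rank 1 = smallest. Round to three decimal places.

Ranks of variable 1: 4, 5, 6, 1, 2, 7, 3
Ranks of variable 2: 4, 1, 2, 5, 6, 7, 3
d = r₁ − r₂: 0, 4, 4, -4, -4, 0, 0
d²: 0, 16, 16, 16, 16, 0, 0; Σd² = 64
ρ = 1 − 6·64/(7·48) = 1 − 384/336 = -0.143

-0.143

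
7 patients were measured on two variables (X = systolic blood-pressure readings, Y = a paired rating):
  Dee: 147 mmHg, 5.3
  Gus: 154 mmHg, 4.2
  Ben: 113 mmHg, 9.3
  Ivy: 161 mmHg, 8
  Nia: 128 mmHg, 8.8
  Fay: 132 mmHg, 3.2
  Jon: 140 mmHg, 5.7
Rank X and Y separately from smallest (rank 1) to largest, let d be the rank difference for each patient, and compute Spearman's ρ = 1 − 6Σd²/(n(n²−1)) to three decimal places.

Ranks of variable 1: 5, 6, 1, 7, 2, 3, 4
Ranks of variable 2: 3, 2, 7, 5, 6, 1, 4
d = r₁ − r₂: 2, 4, -6, 2, -4, 2, 0
d²: 4, 16, 36, 4, 16, 4, 0; Σd² = 80
ρ = 1 − 6·80/(7·48) = 1 − 480/336 = -0.429

-0.429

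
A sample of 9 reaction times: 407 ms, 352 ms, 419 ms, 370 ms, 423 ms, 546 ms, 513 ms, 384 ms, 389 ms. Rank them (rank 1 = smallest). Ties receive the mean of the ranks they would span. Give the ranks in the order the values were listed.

Sorted (ascending): 352, 370, 384, 389, 407, 419, 423, 513, 546
No ties — each value takes its position as its rank.

5, 1, 6, 2, 7, 9, 8, 3, 4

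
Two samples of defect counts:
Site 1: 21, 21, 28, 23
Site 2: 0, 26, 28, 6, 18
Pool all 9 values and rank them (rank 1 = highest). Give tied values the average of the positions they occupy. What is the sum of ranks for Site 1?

Sorted (descending): 28, 28, 26, 23, 21, 21, 18, 6, 0
The 2 values of 28 occupy positions 1–2 → average rank (1+2)/2 = 1.5.
The 2 values of 21 occupy positions 5–6 → average rank (5+6)/2 = 5.5.
Site 1 values → pooled ranks: 21→5.5, 21→5.5, 28→1.5, 23→4
Rank sum = 5.5 + 5.5 + 1.5 + 4 = 16.5

16.5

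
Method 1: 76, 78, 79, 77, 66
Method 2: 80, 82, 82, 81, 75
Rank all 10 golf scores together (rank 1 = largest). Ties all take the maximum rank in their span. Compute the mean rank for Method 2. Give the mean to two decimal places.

Sorted (descending): 82, 82, 81, 80, 79, 78, 77, 76, 75, 66
The 2 values of 82 occupy positions 1–2 → each gets rank 2.
Method 2 values → pooled ranks: 80→4, 82→2, 82→2, 81→3, 75→9
Mean rank = (4 + 2 + 2 + 3 + 9) / 5 = 4.00

4.00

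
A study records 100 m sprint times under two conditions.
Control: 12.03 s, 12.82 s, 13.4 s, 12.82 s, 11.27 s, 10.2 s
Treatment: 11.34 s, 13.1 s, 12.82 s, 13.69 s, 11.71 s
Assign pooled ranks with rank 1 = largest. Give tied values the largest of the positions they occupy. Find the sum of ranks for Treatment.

Sorted (descending): 13.69, 13.4, 13.1, 12.82, 12.82, 12.82, 12.03, 11.71, 11.34, 11.27, 10.2
The 3 values of 12.82 occupy positions 4–6 → each gets rank 6.
Treatment values → pooled ranks: 11.34→9, 13.1→3, 12.82→6, 13.69→1, 11.71→8
Rank sum = 9 + 3 + 6 + 1 + 8 = 27

27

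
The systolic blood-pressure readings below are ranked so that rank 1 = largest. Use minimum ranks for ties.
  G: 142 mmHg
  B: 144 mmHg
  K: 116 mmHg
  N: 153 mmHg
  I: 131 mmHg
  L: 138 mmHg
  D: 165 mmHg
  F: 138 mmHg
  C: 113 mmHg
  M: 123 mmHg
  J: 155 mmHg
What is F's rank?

6

Sorted (descending): 165, 155, 153, 144, 142, 138, 138, 131, 123, 116, 113
The 2 values of 138 occupy positions 6–7 → each gets rank 6.
F has value 138 mmHg → rank 6.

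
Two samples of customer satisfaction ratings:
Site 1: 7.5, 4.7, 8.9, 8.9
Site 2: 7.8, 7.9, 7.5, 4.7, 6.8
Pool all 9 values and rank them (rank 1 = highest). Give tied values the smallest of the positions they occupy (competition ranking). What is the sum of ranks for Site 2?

27

Sorted (descending): 8.9, 8.9, 7.9, 7.8, 7.5, 7.5, 6.8, 4.7, 4.7
The 2 values of 8.9 occupy positions 1–2 → each gets rank 1.
The 2 values of 7.5 occupy positions 5–6 → each gets rank 5.
The 2 values of 4.7 occupy positions 8–9 → each gets rank 8.
Site 2 values → pooled ranks: 7.8→4, 7.9→3, 7.5→5, 4.7→8, 6.8→7
Rank sum = 4 + 3 + 5 + 8 + 7 = 27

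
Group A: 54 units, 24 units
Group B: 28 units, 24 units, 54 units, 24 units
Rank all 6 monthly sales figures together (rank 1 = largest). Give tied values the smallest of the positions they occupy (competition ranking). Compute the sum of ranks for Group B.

Sorted (descending): 54, 54, 28, 24, 24, 24
The 2 values of 54 occupy positions 1–2 → each gets rank 1.
The 3 values of 24 occupy positions 4–6 → each gets rank 4.
Group B values → pooled ranks: 28→3, 24→4, 54→1, 24→4
Rank sum = 3 + 4 + 1 + 4 = 12

12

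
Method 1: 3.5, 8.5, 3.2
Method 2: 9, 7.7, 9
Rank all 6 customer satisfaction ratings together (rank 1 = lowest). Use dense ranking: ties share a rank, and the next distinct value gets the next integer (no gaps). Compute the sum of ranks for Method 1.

Sorted (ascending): 3.2, 3.5, 7.7, 8.5, 9, 9
The 2 values of 9 share dense rank 5.
Remaining distinct values take the next consecutive integers.
Method 1 values → pooled ranks: 3.5→2, 8.5→4, 3.2→1
Rank sum = 2 + 4 + 1 = 7

7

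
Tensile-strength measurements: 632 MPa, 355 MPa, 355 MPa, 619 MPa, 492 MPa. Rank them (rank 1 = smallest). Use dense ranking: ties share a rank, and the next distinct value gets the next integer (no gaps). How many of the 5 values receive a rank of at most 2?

Sorted (ascending): 355, 355, 492, 619, 632
The 2 values of 355 share dense rank 1.
Remaining distinct values take the next consecutive integers.
Ranks ≤ 2: {1, 1, 2} → 3 values.

3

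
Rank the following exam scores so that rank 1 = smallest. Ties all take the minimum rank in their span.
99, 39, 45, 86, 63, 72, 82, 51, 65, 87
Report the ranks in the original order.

Sorted (ascending): 39, 45, 51, 63, 65, 72, 82, 86, 87, 99
No ties — each value takes its position as its rank.

10, 1, 2, 8, 4, 6, 7, 3, 5, 9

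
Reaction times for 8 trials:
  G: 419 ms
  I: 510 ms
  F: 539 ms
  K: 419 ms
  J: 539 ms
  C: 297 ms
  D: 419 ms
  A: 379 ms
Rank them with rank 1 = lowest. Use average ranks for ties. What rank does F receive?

7.5

Sorted (ascending): 297, 379, 419, 419, 419, 510, 539, 539
The 3 values of 419 occupy positions 3–5 → average rank 4.
The 2 values of 539 occupy positions 7–8 → average rank (7+8)/2 = 7.5.
F has value 539 ms → rank 7.5.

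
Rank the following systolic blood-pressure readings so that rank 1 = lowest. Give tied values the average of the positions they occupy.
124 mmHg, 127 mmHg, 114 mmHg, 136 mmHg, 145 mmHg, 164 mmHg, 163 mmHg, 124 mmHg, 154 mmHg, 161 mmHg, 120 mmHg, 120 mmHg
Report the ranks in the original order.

Sorted (ascending): 114, 120, 120, 124, 124, 127, 136, 145, 154, 161, 163, 164
The 2 values of 120 occupy positions 2–3 → average rank (2+3)/2 = 2.5.
The 2 values of 124 occupy positions 4–5 → average rank (4+5)/2 = 4.5.

4.5, 6, 1, 7, 8, 12, 11, 4.5, 9, 10, 2.5, 2.5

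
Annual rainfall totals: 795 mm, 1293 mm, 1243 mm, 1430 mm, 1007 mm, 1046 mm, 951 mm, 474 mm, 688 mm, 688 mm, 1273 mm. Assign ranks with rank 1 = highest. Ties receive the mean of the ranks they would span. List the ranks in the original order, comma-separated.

8, 2, 4, 1, 6, 5, 7, 11, 9.5, 9.5, 3

Sorted (descending): 1430, 1293, 1273, 1243, 1046, 1007, 951, 795, 688, 688, 474
The 2 values of 688 occupy positions 9–10 → average rank (9+10)/2 = 9.5.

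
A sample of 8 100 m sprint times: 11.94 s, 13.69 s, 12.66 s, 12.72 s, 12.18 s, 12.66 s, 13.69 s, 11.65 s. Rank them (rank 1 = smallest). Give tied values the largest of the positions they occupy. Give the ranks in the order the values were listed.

Sorted (ascending): 11.65, 11.94, 12.18, 12.66, 12.66, 12.72, 13.69, 13.69
The 2 values of 12.66 occupy positions 4–5 → each gets rank 5.
The 2 values of 13.69 occupy positions 7–8 → each gets rank 8.

2, 8, 5, 6, 3, 5, 8, 1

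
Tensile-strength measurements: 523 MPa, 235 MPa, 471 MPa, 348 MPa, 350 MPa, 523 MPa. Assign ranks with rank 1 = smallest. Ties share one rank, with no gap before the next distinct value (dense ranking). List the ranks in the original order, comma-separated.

5, 1, 4, 2, 3, 5

Sorted (ascending): 235, 348, 350, 471, 523, 523
The 2 values of 523 share dense rank 5.
Remaining distinct values take the next consecutive integers.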